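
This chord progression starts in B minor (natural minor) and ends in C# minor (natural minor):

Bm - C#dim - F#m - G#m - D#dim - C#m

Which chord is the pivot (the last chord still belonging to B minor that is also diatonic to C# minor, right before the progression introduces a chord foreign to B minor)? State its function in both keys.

F#m — v in B minor, iv in C# minor

Chords diatonic to B minor: Bm, C#dim, D, Em, F#m, G, A.
Reading the progression, the first chord not in that set is G#m, so the modulation leaves B minor there.
The chord immediately before G#m is F#m, which is diatonic to both keys: v in B minor and iv in C# minor.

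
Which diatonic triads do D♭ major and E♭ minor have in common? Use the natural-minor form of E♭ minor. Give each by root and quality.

D♭, E♭m, G♭, B♭m

Triads in D♭ major: D♭ (I), E♭m (ii), Fm (iii), G♭ (IV), A♭ (V), B♭m (vi), Cdim (vii°).
Triads in E♭ minor (natural minor): E♭m (i), Fdim (ii°), G♭ (III), A♭m (iv), B♭m (v), C♭ (VI), D♭ (VII).
Shared triads with their functions: D♭ (I in D♭ major, VII in E♭ minor); E♭m (ii in D♭ major, i in E♭ minor); G♭ (IV in D♭ major, III in E♭ minor); B♭m (vi in D♭ major, v in E♭ minor).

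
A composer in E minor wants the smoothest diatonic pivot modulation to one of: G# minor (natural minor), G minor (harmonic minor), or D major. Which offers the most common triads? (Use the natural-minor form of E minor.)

Triads of E minor (natural minor): Em (i), F#dim (ii°), G (III), Am (iv), Bm (v), C (VI), D (VII).
G# minor (natural minor) shares 0: none.
G minor (harmonic minor) shares 2: F#dim, D.
D major shares 4: Em, G, Bm, D.
The most common triads (4) are shared with D major.

D major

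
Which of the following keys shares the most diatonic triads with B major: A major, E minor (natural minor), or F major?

A major

Triads of B major: B (I), C#m (ii), D#m (iii), E (IV), F# (V), G#m (vi), A#dim (vii°).
A major shares 2: C#m, E.
E minor (natural minor) shares 0: none.
F major shares 0: none.
The most common triads (2) are shared with A major.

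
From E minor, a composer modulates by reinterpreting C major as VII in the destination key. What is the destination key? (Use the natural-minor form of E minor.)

The numeral VII denotes a major triad on scale degree 7. With C on degree 7, the tonic of the new key is D.
Degree 7 carries a major triad in natural-minor keys, so the destination is D minor.
Check: the diatonic triads of D minor (natural minor) are Dm (i), Edim (ii°), F (III), Gm (iv), Am (v), Bb (VI), C (VII) — C major is indeed VII.

D minor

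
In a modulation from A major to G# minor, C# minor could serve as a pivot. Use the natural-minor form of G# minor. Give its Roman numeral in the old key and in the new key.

iii in A major; iv in G# minor

The scale of A major is A B C# D E F# G#; C# is degree 3, and the triad built there (C#-E-G#) is minor, so it is iii.
The scale of G# minor (natural minor) is G# A# B C# D# E F#; C# is degree 4, and the triad built there (C#-E-G#) is minor, so it is iv.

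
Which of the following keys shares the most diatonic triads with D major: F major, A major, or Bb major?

Triads of D major: D major (I), E minor (ii), F# minor (iii), G major (IV), A major (V), B minor (vi), C# diminished (vii°).
F major shares 0: none.
A major shares 4: D, F#m, A, Bm.
Bb major shares 0: none.
The most common triads (4) are shared with A major.

A major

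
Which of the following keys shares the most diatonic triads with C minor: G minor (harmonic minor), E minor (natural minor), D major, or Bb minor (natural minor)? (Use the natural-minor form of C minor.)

G minor

Triads of C minor (natural minor): Cm (i), Ddim (ii°), Eb (III), Fm (iv), Gm (v), Ab (VI), Bb (VII).
G minor (harmonic minor) shares 3: Cm, Eb, Gm.
E minor (natural minor) shares 0: none.
D major shares 0: none.
Bb minor (natural minor) shares 2: Fm, Ab.
The most common triads (3) are shared with G minor.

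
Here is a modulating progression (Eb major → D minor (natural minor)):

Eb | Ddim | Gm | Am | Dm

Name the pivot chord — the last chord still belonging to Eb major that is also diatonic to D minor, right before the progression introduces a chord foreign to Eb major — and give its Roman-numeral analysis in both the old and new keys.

Chords diatonic to Eb major: Eb, Fm, Gm, Ab, Bb, Cm, Ddim.
Reading the progression, the first chord not in that set is Am, so the modulation leaves Eb major there.
The chord immediately before Am is Gm, which is diatonic to both keys: iii in Eb major and iv in D minor.

Gm — iii in Eb major, iv in D minor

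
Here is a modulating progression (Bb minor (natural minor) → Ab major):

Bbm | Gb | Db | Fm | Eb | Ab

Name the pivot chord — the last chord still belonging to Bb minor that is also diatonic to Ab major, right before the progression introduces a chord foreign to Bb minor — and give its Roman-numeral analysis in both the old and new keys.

Fm — v in Bb minor, vi in Ab major

Chords diatonic to Bb minor: Bbm, Cdim, Db, Ebm, Fm, Gb, Ab.
Reading the progression, the first chord not in that set is Eb, so the modulation leaves Bb minor there.
The chord immediately before Eb is Fm, which is diatonic to both keys: v in Bb minor and vi in Ab major.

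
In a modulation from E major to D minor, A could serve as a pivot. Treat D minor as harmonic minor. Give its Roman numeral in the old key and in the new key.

IV in E major; V in D minor

The scale of E major is E F# G# A B C# D#; A is degree 4, and the triad built there (A-C#-E) is major, so it is IV.
The scale of D minor (harmonic minor) is D E F G A Bb C#; A is degree 5, and the triad built there (A-C#-E) is major, so it is V.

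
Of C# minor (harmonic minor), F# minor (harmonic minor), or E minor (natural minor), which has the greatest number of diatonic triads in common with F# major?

F# minor

Triads of F# major: F# major (I), G# minor (ii), A# minor (iii), B major (IV), C# major (V), D# minor (vi), E# diminished (vii°).
C# minor (harmonic minor) shares 0: none.
F# minor (harmonic minor) shares 2: C#, E#dim.
E minor (natural minor) shares 0: none.
The most common triads (2) are shared with F# minor.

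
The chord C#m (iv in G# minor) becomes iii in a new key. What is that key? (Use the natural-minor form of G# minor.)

The numeral iii denotes a minor triad on scale degree 3. With C# on degree 3, the tonic of the new key is A.
Degree 3 carries a minor triad in major keys, so the destination is A major.
Check: the diatonic triads of A major are A (I), Bm (ii), C#m (iii), D (IV), E (V), F#m (vi), G#dim (vii°) — C#m is indeed iii.

A major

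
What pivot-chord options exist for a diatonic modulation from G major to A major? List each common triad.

Triads in G major: G (I), Am (ii), Bm (iii), C (IV), D (V), Em (vi), F♯dim (vii°).
Triads in A major: A (I), Bm (ii), C♯m (iii), D (IV), E (V), F♯m (vi), G♯dim (vii°).
Shared triads with their functions: Bm (iii in G major, ii in A major); D (V in G major, IV in A major).

Bm, D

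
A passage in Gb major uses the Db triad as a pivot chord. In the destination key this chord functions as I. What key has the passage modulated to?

Db major

The numeral I denotes a major triad on scale degree 1. With Db on degree 1, the tonic of the new key is Db.
Degree 1 carries a major triad in major keys, so the destination is Db major.
Check: the diatonic triads of Db major are Db (I), Ebm (ii), Fm (iii), Gb (IV), Ab (V), Bbm (vi), Cdim (vii°) — Db is indeed I.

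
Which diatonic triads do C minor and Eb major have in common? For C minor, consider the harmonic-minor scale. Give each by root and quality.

Cm, Ddim, Fm, Ab

Triads in C minor (harmonic minor): Cm (i), Ddim (ii°), Ebaug (III+), Fm (iv), G (V), Ab (VI), Bdim (vii°).
Triads in Eb major: Eb (I), Fm (ii), Gm (iii), Ab (IV), Bb (V), Cm (vi), Ddim (vii°).
Shared triads with their functions: Cm (i in C minor, vi in Eb major); Ddim (ii° in C minor, vii° in Eb major); Fm (iv in C minor, ii in Eb major); Ab (VI in C minor, IV in Eb major).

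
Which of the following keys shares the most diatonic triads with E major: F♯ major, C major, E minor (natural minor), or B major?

Triads of E major: E (I), F♯m (ii), G♯m (iii), A (IV), B (V), C♯m (vi), D♯dim (vii°).
F♯ major shares 2: G♯m, B.
C major shares 0: none.
E minor (natural minor) shares 0: none.
B major shares 4: E, G♯m, B, C♯m.
The most common triads (4) are shared with B major.

B major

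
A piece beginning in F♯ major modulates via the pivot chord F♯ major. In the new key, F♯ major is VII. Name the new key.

G♯ minor

The numeral VII denotes a major triad on scale degree 7. With F♯ on degree 7, the tonic of the new key is G♯.
Degree 7 carries a major triad in natural-minor keys, so the destination is G♯ minor.
Check: the diatonic triads of G♯ minor (natural minor) are G♯m (i), A♯dim (ii°), B (III), C♯m (iv), D♯m (v), E (VI), F♯ (VII) — F♯ major is indeed VII.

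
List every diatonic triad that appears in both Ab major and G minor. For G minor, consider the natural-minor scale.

Triads in Ab major: Ab (I), Bbm (ii), Cm (iii), Db (IV), Eb (V), Fm (vi), Gdim (vii°).
Triads in G minor (natural minor): Gm (i), Adim (ii°), Bb (III), Cm (iv), Dm (v), Eb (VI), F (VII).
Shared triads with their functions: Cm (iii in Ab major, iv in G minor); Eb (V in Ab major, VI in G minor).

Cm, Eb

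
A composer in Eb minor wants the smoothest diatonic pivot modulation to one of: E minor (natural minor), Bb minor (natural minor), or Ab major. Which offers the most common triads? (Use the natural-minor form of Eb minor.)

Triads of Eb minor (natural minor): Eb minor (i), F diminished (ii°), Gb major (III), Ab minor (iv), Bb minor (v), Cb major (VI), Db major (VII).
E minor (natural minor) shares 0: none.
Bb minor (natural minor) shares 4: Ebm, Gb, Bbm, Db.
Ab major shares 2: Bbm, Db.
The most common triads (4) are shared with Bb minor.

Bb minor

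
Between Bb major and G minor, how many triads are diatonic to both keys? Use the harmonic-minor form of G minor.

Diatonic triads of Bb major: Bb major (I), C minor (ii), D minor (iii), Eb major (IV), F major (V), G minor (vi), A diminished (vii°).
Diatonic triads of G minor (harmonic minor): G minor (i), A diminished (ii°), Bb augmented (III+), C minor (iv), D major (V), Eb major (VI), F# diminished (vii°).
Matching root and quality in both lists: C minor, Eb major, G minor, A diminished.
That gives 4 common triads.

4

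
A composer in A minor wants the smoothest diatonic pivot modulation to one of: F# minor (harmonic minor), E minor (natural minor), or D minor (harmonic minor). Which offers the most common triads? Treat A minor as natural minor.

Triads of A minor (natural minor): Am (i), Bdim (ii°), C (III), Dm (iv), Em (v), F (VI), G (VII).
F# minor (harmonic minor) shares 0: none.
E minor (natural minor) shares 4: Am, C, Em, G.
D minor (harmonic minor) shares 1: Dm.
The most common triads (4) are shared with E minor.

E minor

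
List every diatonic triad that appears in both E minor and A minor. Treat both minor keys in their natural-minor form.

Em, G, Am, C

Triads in E minor (natural minor): Em (i), F#dim (ii°), G (III), Am (iv), Bm (v), C (VI), D (VII).
Triads in A minor (natural minor): Am (i), Bdim (ii°), C (III), Dm (iv), Em (v), F (VI), G (VII).
Shared triads with their functions: Em (i in E minor, v in A minor); G (III in E minor, VII in A minor); Am (iv in E minor, i in A minor); C (VI in E minor, III in A minor).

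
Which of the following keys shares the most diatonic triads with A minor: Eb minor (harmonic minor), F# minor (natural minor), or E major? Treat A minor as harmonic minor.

Triads of A minor (harmonic minor): Am (i), Bdim (ii°), Caug (III+), Dm (iv), E (V), F (VI), G#dim (vii°).
Eb minor (harmonic minor) shares 0: none.
F# minor (natural minor) shares 2: E, G#dim.
E major shares 1: E.
The most common triads (2) are shared with F# minor.

F# minor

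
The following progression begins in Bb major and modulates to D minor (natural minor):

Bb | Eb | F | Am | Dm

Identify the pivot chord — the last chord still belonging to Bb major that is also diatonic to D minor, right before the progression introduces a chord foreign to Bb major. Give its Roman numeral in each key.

Chords diatonic to Bb major: Bb, Cm, Dm, Eb, F, Gm, Adim.
Reading the progression, the first chord not in that set is Am, so the modulation leaves Bb major there.
The chord immediately before Am is F, which is diatonic to both keys: V in Bb major and III in D minor.

F — V in Bb major, III in D minor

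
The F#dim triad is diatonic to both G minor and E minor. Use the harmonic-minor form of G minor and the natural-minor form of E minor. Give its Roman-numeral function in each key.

The scale of G minor (harmonic minor) is G A Bb C D Eb F#; F# is degree 7, and the triad built there (F#-A-C) is diminished, so it is vii°.
The scale of E minor (natural minor) is E F# G A B C D; F# is degree 2, and the triad built there (F#-A-C) is diminished, so it is ii°.

vii° in G minor; ii° in E minor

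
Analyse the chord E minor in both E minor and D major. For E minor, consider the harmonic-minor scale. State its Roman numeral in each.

i in E minor; ii in D major

The scale of E minor (harmonic minor) is E F# G A B C D#; E is degree 1, and the triad built there (E-G-B) is minor, so it is i.
The scale of D major is D E F# G A B C#; E is degree 2, and the triad built there (E-G-B) is minor, so it is ii.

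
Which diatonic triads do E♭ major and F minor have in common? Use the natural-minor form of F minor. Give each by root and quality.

Triads in E♭ major: E♭ (I), Fm (ii), Gm (iii), A♭ (IV), B♭ (V), Cm (vi), Ddim (vii°).
Triads in F minor (natural minor): Fm (i), Gdim (ii°), A♭ (III), B♭m (iv), Cm (v), D♭ (VI), E♭ (VII).
Shared triads with their functions: E♭ (I in E♭ major, VII in F minor); Fm (ii in E♭ major, i in F minor); A♭ (IV in E♭ major, III in F minor); Cm (vi in E♭ major, v in F minor).

E♭, Fm, A♭, Cm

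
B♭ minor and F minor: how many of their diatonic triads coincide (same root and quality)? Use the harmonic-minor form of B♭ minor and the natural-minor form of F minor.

Diatonic triads of B♭ minor (harmonic minor): B♭ minor (i), C diminished (ii°), D♭ augmented (III+), E♭ minor (iv), F major (V), G♭ major (VI), A diminished (vii°).
Diatonic triads of F minor (natural minor): F minor (i), G diminished (ii°), A♭ major (III), B♭ minor (iv), C minor (v), D♭ major (VI), E♭ major (VII).
Matching root and quality in both lists: B♭ minor.
That gives 1 common triad.

1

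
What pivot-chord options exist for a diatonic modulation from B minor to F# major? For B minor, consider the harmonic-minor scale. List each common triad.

Triads in B minor (harmonic minor): Bm (i), C#dim (ii°), Daug (III+), Em (iv), F# (V), G (VI), A#dim (vii°).
Triads in F# major: F# (I), G#m (ii), A#m (iii), B (IV), C# (V), D#m (vi), E#dim (vii°).
Shared triads with their functions: F# (V in B minor, I in F# major).

F#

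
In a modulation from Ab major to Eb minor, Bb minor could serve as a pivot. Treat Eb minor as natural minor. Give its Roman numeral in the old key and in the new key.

ii in Ab major; v in Eb minor

The scale of Ab major is Ab Bb C Db Eb F G; Bb is degree 2, and the triad built there (Bb-Db-F) is minor, so it is ii.
The scale of Eb minor (natural minor) is Eb F Gb Ab Bb Cb Db; Bb is degree 5, and the triad built there (Bb-Db-F) is minor, so it is v.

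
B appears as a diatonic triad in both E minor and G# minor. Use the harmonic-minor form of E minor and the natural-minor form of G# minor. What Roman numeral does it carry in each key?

The scale of E minor (harmonic minor) is E F# G A B C D#; B is degree 5, and the triad built there (B-D#-F#) is major, so it is V.
The scale of G# minor (natural minor) is G# A# B C# D# E F#; B is degree 3, and the triad built there (B-D#-F#) is major, so it is III.

V in E minor; III in G# minor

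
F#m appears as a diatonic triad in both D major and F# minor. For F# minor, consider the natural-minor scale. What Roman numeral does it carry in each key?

iii in D major; i in F# minor

The scale of D major is D E F# G A B C#; F# is degree 3, and the triad built there (F#-A-C#) is minor, so it is iii.
The scale of F# minor (natural minor) is F# G# A B C# D E; F# is degree 1, and the triad built there (F#-A-C#) is minor, so it is i.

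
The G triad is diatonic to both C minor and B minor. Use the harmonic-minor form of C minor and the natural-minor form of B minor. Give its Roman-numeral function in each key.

V in C minor; VI in B minor

The scale of C minor (harmonic minor) is C D E♭ F G A♭ B; G is degree 5, and the triad built there (G-B-D) is major, so it is V.
The scale of B minor (natural minor) is B C♯ D E F♯ G A; G is degree 6, and the triad built there (G-B-D) is major, so it is VI.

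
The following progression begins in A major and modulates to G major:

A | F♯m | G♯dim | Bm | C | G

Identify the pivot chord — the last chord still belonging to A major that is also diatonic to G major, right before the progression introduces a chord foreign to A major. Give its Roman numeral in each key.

Chords diatonic to A major: A, Bm, C♯m, D, E, F♯m, G♯dim.
Reading the progression, the first chord not in that set is C, so the modulation leaves A major there.
The chord immediately before C is Bm, which is diatonic to both keys: ii in A major and iii in G major.

Bm — ii in A major, iii in G major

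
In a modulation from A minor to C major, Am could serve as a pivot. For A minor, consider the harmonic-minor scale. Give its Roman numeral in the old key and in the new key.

i in A minor; vi in C major

The scale of A minor (harmonic minor) is A B C D E F G#; A is degree 1, and the triad built there (A-C-E) is minor, so it is i.
The scale of C major is C D E F G A B; A is degree 6, and the triad built there (A-C-E) is minor, so it is vi.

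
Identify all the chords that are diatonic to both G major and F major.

Am, C

Triads in G major: G (I), Am (ii), Bm (iii), C (IV), D (V), Em (vi), F#dim (vii°).
Triads in F major: F (I), Gm (ii), Am (iii), Bb (IV), C (V), Dm (vi), Edim (vii°).
Shared triads with their functions: Am (ii in G major, iii in F major); C (IV in G major, V in F major).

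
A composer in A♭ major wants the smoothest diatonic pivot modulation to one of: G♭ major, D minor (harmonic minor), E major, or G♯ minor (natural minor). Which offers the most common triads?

G♭ major

Triads of A♭ major: A♭ (I), B♭m (ii), Cm (iii), D♭ (IV), E♭ (V), Fm (vi), Gdim (vii°).
G♭ major shares 2: B♭m, D♭.
D minor (harmonic minor) shares 0: none.
E major shares 0: none.
G♯ minor (natural minor) shares 0: none.
The most common triads (2) are shared with G♭ major.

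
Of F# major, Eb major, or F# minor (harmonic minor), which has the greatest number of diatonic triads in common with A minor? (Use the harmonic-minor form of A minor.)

Triads of A minor (harmonic minor): A minor (i), B diminished (ii°), C augmented (III+), D minor (iv), E major (V), F major (VI), G# diminished (vii°).
F# major shares 0: none.
Eb major shares 0: none.
F# minor (harmonic minor) shares 1: G#dim.
The most common triads (1) are shared with F# minor.

F# minor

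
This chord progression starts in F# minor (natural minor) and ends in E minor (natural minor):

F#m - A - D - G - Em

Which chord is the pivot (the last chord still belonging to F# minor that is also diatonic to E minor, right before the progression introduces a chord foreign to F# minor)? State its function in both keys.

Chords diatonic to F# minor: F#m, G#dim, A, Bm, C#m, D, E.
Reading the progression, the first chord not in that set is G, so the modulation leaves F# minor there.
The chord immediately before G is D, which is diatonic to both keys: VI in F# minor and VII in E minor.

D — VI in F# minor, VII in E minor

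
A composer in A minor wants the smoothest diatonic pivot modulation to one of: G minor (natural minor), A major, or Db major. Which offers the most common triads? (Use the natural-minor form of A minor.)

G minor

Triads of A minor (natural minor): A minor (i), B diminished (ii°), C major (III), D minor (iv), E minor (v), F major (VI), G major (VII).
G minor (natural minor) shares 2: Dm, F.
A major shares 0: none.
Db major shares 0: none.
The most common triads (2) are shared with G minor.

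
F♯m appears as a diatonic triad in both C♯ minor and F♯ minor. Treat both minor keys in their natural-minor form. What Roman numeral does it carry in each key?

iv in C♯ minor; i in F♯ minor

The scale of C♯ minor (natural minor) is C♯ D♯ E F♯ G♯ A B; F♯ is degree 4, and the triad built there (F♯-A-C♯) is minor, so it is iv.
The scale of F♯ minor (natural minor) is F♯ G♯ A B C♯ D E; F♯ is degree 1, and the triad built there (F♯-A-C♯) is minor, so it is i.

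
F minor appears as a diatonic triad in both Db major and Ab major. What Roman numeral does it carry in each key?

iii in Db major; vi in Ab major

The scale of Db major is Db Eb F Gb Ab Bb C; F is degree 3, and the triad built there (F-Ab-C) is minor, so it is iii.
The scale of Ab major is Ab Bb C Db Eb F G; F is degree 6, and the triad built there (F-Ab-C) is minor, so it is vi.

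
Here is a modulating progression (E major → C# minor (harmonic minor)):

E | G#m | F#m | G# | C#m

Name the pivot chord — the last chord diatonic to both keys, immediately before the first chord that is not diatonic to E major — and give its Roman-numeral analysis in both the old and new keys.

Chords diatonic to E major: E, F#m, G#m, A, B, C#m, D#dim.
Reading the progression, the first chord not in that set is G#, so the modulation leaves E major there.
The chord immediately before G# is F#m, which is diatonic to both keys: ii in E major and iv in C# minor.

F#m — ii in E major, iv in C# minor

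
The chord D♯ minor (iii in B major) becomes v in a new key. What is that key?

G♯ minor

The numeral v denotes a minor triad on scale degree 5. With D♯ on degree 5, the tonic of the new key is G♯.
Degree 5 carries a minor triad in natural-minor keys, so the destination is G♯ minor.
Check: the diatonic triads of G♯ minor (natural minor) are G♯m (i), A♯dim (ii°), B (III), C♯m (iv), D♯m (v), E (VI), F♯ (VII) — D♯ minor is indeed v.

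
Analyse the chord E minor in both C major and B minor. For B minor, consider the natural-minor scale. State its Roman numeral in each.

The scale of C major is C D E F G A B; E is degree 3, and the triad built there (E-G-B) is minor, so it is iii.
The scale of B minor (natural minor) is B C♯ D E F♯ G A; E is degree 4, and the triad built there (E-G-B) is minor, so it is iv.

iii in C major; iv in B minor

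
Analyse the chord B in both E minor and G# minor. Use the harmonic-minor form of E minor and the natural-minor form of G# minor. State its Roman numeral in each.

The scale of E minor (harmonic minor) is E F# G A B C D#; B is degree 5, and the triad built there (B-D#-F#) is major, so it is V.
The scale of G# minor (natural minor) is G# A# B C# D# E F#; B is degree 3, and the triad built there (B-D#-F#) is major, so it is III.

V in E minor; III in G# minor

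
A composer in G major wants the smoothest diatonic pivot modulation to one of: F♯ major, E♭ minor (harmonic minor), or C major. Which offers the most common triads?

Triads of G major: G (I), Am (ii), Bm (iii), C (IV), D (V), Em (vi), F♯dim (vii°).
F♯ major shares 0: none.
E♭ minor (harmonic minor) shares 0: none.
C major shares 4: G, Am, C, Em.
The most common triads (4) are shared with C major.

C major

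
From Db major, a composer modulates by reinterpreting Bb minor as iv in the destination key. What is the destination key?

The numeral iv denotes a minor triad on scale degree 4. With Bb on degree 4, the tonic of the new key is F.
Degree 4 carries a minor triad in minor keys, so the destination is F minor.
Check: the diatonic triads of F minor (natural minor) are Fm (i), Gdim (ii°), Ab (III), Bbm (iv), Cm (v), Db (VI), Eb (VII) — Bb minor is indeed iv.

F minor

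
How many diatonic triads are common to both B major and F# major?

Diatonic triads of B major: B (I), C#m (ii), D#m (iii), E (IV), F# (V), G#m (vi), A#dim (vii°).
Diatonic triads of F# major: F# (I), G#m (ii), A#m (iii), B (IV), C# (V), D#m (vi), E#dim (vii°).
Matching root and quality in both lists: B, D#m, F#, G#m.
That gives 4 common triads.

4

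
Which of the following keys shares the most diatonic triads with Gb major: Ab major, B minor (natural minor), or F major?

Triads of Gb major: Gb major (I), Ab minor (ii), Bb minor (iii), Cb major (IV), Db major (V), Eb minor (vi), F diminished (vii°).
Ab major shares 2: Bbm, Db.
B minor (natural minor) shares 0: none.
F major shares 0: none.
The most common triads (2) are shared with Ab major.

Ab major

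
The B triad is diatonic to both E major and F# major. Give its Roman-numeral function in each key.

The scale of E major is E F# G# A B C# D#; B is degree 5, and the triad built there (B-D#-F#) is major, so it is V.
The scale of F# major is F# G# A# B C# D# E#; B is degree 4, and the triad built there (B-D#-F#) is major, so it is IV.

V in E major; IV in F# major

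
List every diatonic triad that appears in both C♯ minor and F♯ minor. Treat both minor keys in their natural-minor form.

Triads in C♯ minor (natural minor): C♯m (i), D♯dim (ii°), E (III), F♯m (iv), G♯m (v), A (VI), B (VII).
Triads in F♯ minor (natural minor): F♯m (i), G♯dim (ii°), A (III), Bm (iv), C♯m (v), D (VI), E (VII).
Shared triads with their functions: C♯m (i in C♯ minor, v in F♯ minor); E (III in C♯ minor, VII in F♯ minor); F♯m (iv in C♯ minor, i in F♯ minor); A (VI in C♯ minor, III in F♯ minor).

C♯m, E, F♯m, A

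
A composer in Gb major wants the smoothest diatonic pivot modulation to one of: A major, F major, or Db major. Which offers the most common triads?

Db major

Triads of Gb major: Gb major (I), Ab minor (ii), Bb minor (iii), Cb major (IV), Db major (V), Eb minor (vi), F diminished (vii°).
A major shares 0: none.
F major shares 0: none.
Db major shares 4: Gb, Bbm, Db, Ebm.
The most common triads (4) are shared with Db major.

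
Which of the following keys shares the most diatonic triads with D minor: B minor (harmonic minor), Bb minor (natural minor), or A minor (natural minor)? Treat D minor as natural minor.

Triads of D minor (natural minor): Dm (i), Edim (ii°), F (III), Gm (iv), Am (v), Bb (VI), C (VII).
B minor (harmonic minor) shares 0: none.
Bb minor (natural minor) shares 0: none.
A minor (natural minor) shares 4: Dm, F, Am, C.
The most common triads (4) are shared with A minor.

A minor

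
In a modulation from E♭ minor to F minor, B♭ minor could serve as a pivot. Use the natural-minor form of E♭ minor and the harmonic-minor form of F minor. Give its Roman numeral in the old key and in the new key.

v in E♭ minor; iv in F minor

The scale of E♭ minor (natural minor) is E♭ F G♭ A♭ B♭ C♭ D♭; B♭ is degree 5, and the triad built there (B♭-D♭-F) is minor, so it is v.
The scale of F minor (harmonic minor) is F G A♭ B♭ C D♭ E; B♭ is degree 4, and the triad built there (B♭-D♭-F) is minor, so it is iv.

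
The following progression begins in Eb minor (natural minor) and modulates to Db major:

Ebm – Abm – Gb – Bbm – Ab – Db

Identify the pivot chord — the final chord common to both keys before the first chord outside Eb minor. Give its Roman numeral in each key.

Chords diatonic to Eb minor: Ebm, Fdim, Gb, Abm, Bbm, Cb, Db.
Reading the progression, the first chord not in that set is Ab, so the modulation leaves Eb minor there.
The chord immediately before Ab is Bbm, which is diatonic to both keys: v in Eb minor and vi in Db major.

Bbm — v in Eb minor, vi in Db major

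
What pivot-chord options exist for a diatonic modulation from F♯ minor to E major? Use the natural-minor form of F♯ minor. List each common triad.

F♯m, A, C♯m, E

Triads in F♯ minor (natural minor): F♯m (i), G♯dim (ii°), A (III), Bm (iv), C♯m (v), D (VI), E (VII).
Triads in E major: E (I), F♯m (ii), G♯m (iii), A (IV), B (V), C♯m (vi), D♯dim (vii°).
Shared triads with their functions: F♯m (i in F♯ minor, ii in E major); A (III in F♯ minor, IV in E major); C♯m (v in F♯ minor, vi in E major); E (VII in F♯ minor, I in E major).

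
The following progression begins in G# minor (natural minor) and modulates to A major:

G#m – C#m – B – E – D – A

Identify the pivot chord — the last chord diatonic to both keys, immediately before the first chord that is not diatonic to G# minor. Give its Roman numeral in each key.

E — VI in G# minor, V in A major

Chords diatonic to G# minor: G#m, A#dim, B, C#m, D#m, E, F#.
Reading the progression, the first chord not in that set is D, so the modulation leaves G# minor there.
The chord immediately before D is E, which is diatonic to both keys: VI in G# minor and V in A major.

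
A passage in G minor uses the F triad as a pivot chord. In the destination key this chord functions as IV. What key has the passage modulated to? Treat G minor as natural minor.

C major

The numeral IV denotes a major triad on scale degree 4. With F on degree 4, the tonic of the new key is C.
Degree 4 carries a major triad in major keys, so the destination is C major.
Check: the diatonic triads of C major are C (I), Dm (ii), Em (iii), F (IV), G (V), Am (vi), Bdim (vii°) — F is indeed IV.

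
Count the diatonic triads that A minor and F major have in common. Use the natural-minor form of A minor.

4

Diatonic triads of A minor (natural minor): A minor (i), B diminished (ii°), C major (III), D minor (iv), E minor (v), F major (VI), G major (VII).
Diatonic triads of F major: F major (I), G minor (ii), A minor (iii), B♭ major (IV), C major (V), D minor (vi), E diminished (vii°).
Matching root and quality in both lists: A minor, C major, D minor, F major.
That gives 4 common triads.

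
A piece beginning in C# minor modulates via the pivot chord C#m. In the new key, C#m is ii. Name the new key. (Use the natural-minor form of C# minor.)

B major

The numeral ii denotes a minor triad on scale degree 2. With C# on degree 2, the tonic of the new key is B.
Degree 2 carries a minor triad in major keys, so the destination is B major.
Check: the diatonic triads of B major are B (I), C#m (ii), D#m (iii), E (IV), F# (V), G#m (vi), A#dim (vii°) — C#m is indeed ii.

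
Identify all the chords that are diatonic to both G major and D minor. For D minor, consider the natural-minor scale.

Triads in G major: G (I), Am (ii), Bm (iii), C (IV), D (V), Em (vi), F#dim (vii°).
Triads in D minor (natural minor): Dm (i), Edim (ii°), F (III), Gm (iv), Am (v), Bb (VI), C (VII).
Shared triads with their functions: Am (ii in G major, v in D minor); C (IV in G major, VII in D minor).

Am, C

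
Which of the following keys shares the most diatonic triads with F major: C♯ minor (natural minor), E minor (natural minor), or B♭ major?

Triads of F major: F (I), Gm (ii), Am (iii), B♭ (IV), C (V), Dm (vi), Edim (vii°).
C♯ minor (natural minor) shares 0: none.
E minor (natural minor) shares 2: Am, C.
B♭ major shares 4: F, Gm, B♭, Dm.
The most common triads (4) are shared with B♭ major.

B♭ major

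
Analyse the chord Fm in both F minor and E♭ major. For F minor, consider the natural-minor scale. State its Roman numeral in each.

The scale of F minor (natural minor) is F G A♭ B♭ C D♭ E♭; F is degree 1, and the triad built there (F-A♭-C) is minor, so it is i.
The scale of E♭ major is E♭ F G A♭ B♭ C D; F is degree 2, and the triad built there (F-A♭-C) is minor, so it is ii.

i in F minor; ii in E♭ major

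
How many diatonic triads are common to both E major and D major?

Diatonic triads of E major: E (I), F#m (ii), G#m (iii), A (IV), B (V), C#m (vi), D#dim (vii°).
Diatonic triads of D major: D (I), Em (ii), F#m (iii), G (IV), A (V), Bm (vi), C#dim (vii°).
Matching root and quality in both lists: F#m, A.
That gives 2 common triads.

2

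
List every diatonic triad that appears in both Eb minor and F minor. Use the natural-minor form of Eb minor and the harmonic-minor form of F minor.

Triads in Eb minor (natural minor): Eb minor (i), F diminished (ii°), Gb major (III), Ab minor (iv), Bb minor (v), Cb major (VI), Db major (VII).
Triads in F minor (harmonic minor): F minor (i), G diminished (ii°), Ab augmented (III+), Bb minor (iv), C major (V), Db major (VI), E diminished (vii°).
Shared triads with their functions: Bb minor (v in Eb minor, iv in F minor); Db major (VII in Eb minor, VI in F minor).

Bbm, Db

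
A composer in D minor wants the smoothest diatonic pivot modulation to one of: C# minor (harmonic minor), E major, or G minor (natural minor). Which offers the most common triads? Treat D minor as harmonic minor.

G minor

Triads of D minor (harmonic minor): D minor (i), E diminished (ii°), F augmented (III+), G minor (iv), A major (V), Bb major (VI), C# diminished (vii°).
C# minor (harmonic minor) shares 1: A.
E major shares 1: A.
G minor (natural minor) shares 3: Dm, Gm, Bb.
The most common triads (3) are shared with G minor.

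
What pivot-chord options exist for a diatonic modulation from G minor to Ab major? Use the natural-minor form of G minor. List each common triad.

Cm, Eb

Triads in G minor (natural minor): Gm (i), Adim (ii°), Bb (III), Cm (iv), Dm (v), Eb (VI), F (VII).
Triads in Ab major: Ab (I), Bbm (ii), Cm (iii), Db (IV), Eb (V), Fm (vi), Gdim (vii°).
Shared triads with their functions: Cm (iv in G minor, iii in Ab major); Eb (VI in G minor, V in Ab major).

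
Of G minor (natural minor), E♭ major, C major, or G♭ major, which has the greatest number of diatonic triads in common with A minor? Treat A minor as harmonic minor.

Triads of A minor (harmonic minor): A minor (i), B diminished (ii°), C augmented (III+), D minor (iv), E major (V), F major (VI), G♯ diminished (vii°).
G minor (natural minor) shares 2: Dm, F.
E♭ major shares 0: none.
C major shares 4: Am, Bdim, Dm, F.
G♭ major shares 0: none.
The most common triads (4) are shared with C major.

C major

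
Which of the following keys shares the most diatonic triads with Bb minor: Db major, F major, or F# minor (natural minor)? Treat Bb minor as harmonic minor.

Db major

Triads of Bb minor (harmonic minor): Bbm (i), Cdim (ii°), Dbaug (III+), Ebm (iv), F (V), Gb (VI), Adim (vii°).
Db major shares 4: Bbm, Cdim, Ebm, Gb.
F major shares 1: F.
F# minor (natural minor) shares 0: none.
The most common triads (4) are shared with Db major.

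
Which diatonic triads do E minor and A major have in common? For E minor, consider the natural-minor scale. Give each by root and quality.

Triads in E minor (natural minor): Em (i), F#dim (ii°), G (III), Am (iv), Bm (v), C (VI), D (VII).
Triads in A major: A (I), Bm (ii), C#m (iii), D (IV), E (V), F#m (vi), G#dim (vii°).
Shared triads with their functions: Bm (v in E minor, ii in A major); D (VII in E minor, IV in A major).

Bm, D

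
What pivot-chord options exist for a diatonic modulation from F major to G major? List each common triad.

Am, C

Triads in F major: F (I), Gm (ii), Am (iii), Bb (IV), C (V), Dm (vi), Edim (vii°).
Triads in G major: G (I), Am (ii), Bm (iii), C (IV), D (V), Em (vi), F#dim (vii°).
Shared triads with their functions: Am (iii in F major, ii in G major); C (V in F major, IV in G major).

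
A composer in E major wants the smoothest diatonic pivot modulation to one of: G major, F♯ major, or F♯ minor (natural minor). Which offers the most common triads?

F♯ minor

Triads of E major: E (I), F♯m (ii), G♯m (iii), A (IV), B (V), C♯m (vi), D♯dim (vii°).
G major shares 0: none.
F♯ major shares 2: G♯m, B.
F♯ minor (natural minor) shares 4: E, F♯m, A, C♯m.
The most common triads (4) are shared with F♯ minor.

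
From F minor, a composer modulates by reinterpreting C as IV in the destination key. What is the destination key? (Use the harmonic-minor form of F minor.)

G major

The numeral IV denotes a major triad on scale degree 4. With C on degree 4, the tonic of the new key is G.
Degree 4 carries a major triad in major keys, so the destination is G major.
Check: the diatonic triads of G major are G (I), Am (ii), Bm (iii), C (IV), D (V), Em (vi), F♯dim (vii°) — C is indeed IV.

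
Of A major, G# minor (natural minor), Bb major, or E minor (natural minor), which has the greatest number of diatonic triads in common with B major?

Triads of B major: B major (I), C# minor (ii), D# minor (iii), E major (IV), F# major (V), G# minor (vi), A# diminished (vii°).
A major shares 2: C#m, E.
G# minor (natural minor) shares 7: B, C#m, D#m, E, F#, G#m, A#dim.
Bb major shares 0: none.
E minor (natural minor) shares 0: none.
The most common triads (7) are shared with G# minor.

G# minor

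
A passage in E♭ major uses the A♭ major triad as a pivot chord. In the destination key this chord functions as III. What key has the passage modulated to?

The numeral III denotes a major triad on scale degree 3. With A♭ on degree 3, the tonic of the new key is F.
Degree 3 carries a major triad in natural-minor keys, so the destination is F minor.
Check: the diatonic triads of F minor (natural minor) are Fm (i), Gdim (ii°), A♭ (III), B♭m (iv), Cm (v), D♭ (VI), E♭ (VII) — A♭ major is indeed III.

F minor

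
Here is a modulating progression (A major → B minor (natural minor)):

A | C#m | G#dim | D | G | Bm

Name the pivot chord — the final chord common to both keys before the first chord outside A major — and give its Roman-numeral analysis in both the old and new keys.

D — IV in A major, III in B minor

Chords diatonic to A major: A, Bm, C#m, D, E, F#m, G#dim.
Reading the progression, the first chord not in that set is G, so the modulation leaves A major there.
The chord immediately before G is D, which is diatonic to both keys: IV in A major and III in B minor.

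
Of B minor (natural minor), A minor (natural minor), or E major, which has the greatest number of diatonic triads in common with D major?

B minor

Triads of D major: D major (I), E minor (ii), F# minor (iii), G major (IV), A major (V), B minor (vi), C# diminished (vii°).
B minor (natural minor) shares 7: D, Em, F#m, G, A, Bm, C#dim.
A minor (natural minor) shares 2: Em, G.
E major shares 2: F#m, A.
The most common triads (7) are shared with B minor.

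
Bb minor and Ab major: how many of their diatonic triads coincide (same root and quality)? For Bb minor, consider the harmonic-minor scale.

1

Diatonic triads of Bb minor (harmonic minor): Bbm (i), Cdim (ii°), Dbaug (III+), Ebm (iv), F (V), Gb (VI), Adim (vii°).
Diatonic triads of Ab major: Ab (I), Bbm (ii), Cm (iii), Db (IV), Eb (V), Fm (vi), Gdim (vii°).
Matching root and quality in both lists: Bbm.
That gives 1 common triad.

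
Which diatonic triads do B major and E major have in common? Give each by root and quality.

B, C♯m, E, G♯m

Triads in B major: B major (I), C♯ minor (ii), D♯ minor (iii), E major (IV), F♯ major (V), G♯ minor (vi), A♯ diminished (vii°).
Triads in E major: E major (I), F♯ minor (ii), G♯ minor (iii), A major (IV), B major (V), C♯ minor (vi), D♯ diminished (vii°).
Shared triads with their functions: B major (I in B major, V in E major); C♯ minor (ii in B major, vi in E major); E major (IV in B major, I in E major); G♯ minor (vi in B major, iii in E major).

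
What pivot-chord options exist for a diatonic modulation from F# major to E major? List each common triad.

Triads in F# major: F# (I), G#m (ii), A#m (iii), B (IV), C# (V), D#m (vi), E#dim (vii°).
Triads in E major: E (I), F#m (ii), G#m (iii), A (IV), B (V), C#m (vi), D#dim (vii°).
Shared triads with their functions: G#m (ii in F# major, iii in E major); B (IV in F# major, V in E major).

G#m, B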